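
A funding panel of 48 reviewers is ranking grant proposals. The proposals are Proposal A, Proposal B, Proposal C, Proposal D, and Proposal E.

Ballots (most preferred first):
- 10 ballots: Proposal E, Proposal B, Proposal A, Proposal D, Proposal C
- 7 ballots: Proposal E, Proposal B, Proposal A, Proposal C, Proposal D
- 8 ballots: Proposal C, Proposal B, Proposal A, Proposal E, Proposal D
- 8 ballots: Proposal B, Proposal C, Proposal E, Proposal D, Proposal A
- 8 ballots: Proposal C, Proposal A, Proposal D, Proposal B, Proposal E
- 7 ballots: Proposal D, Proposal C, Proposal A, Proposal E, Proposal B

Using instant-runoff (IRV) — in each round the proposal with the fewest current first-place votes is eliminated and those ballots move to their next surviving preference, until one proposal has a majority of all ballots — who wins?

Round 1: Proposal A 0, Proposal B 8, Proposal C 16, Proposal D 7, Proposal E 17. Proposal A eliminated.
Round 2: Proposal B 8, Proposal C 16, Proposal D 7, Proposal E 17. Proposal D eliminated.
Round 3: Proposal B 8, Proposal C 23, Proposal E 17. Proposal B eliminated.
Round 4: Proposal C 31, Proposal E 17. Proposal C has a majority (≥25).

Proposal C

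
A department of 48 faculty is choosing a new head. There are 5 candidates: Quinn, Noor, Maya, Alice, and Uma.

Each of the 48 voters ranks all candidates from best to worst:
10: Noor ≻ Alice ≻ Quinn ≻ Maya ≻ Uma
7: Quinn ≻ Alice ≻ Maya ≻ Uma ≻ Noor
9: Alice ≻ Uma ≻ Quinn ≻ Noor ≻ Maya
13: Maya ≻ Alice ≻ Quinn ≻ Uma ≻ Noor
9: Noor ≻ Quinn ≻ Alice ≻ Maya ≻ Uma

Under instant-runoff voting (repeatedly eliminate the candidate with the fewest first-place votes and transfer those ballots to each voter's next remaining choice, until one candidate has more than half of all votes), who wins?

Round 1: Quinn 7, Noor 19, Maya 13, Alice 9, Uma 0. Uma eliminated.
Round 2: Quinn 7, Noor 19, Maya 13, Alice 9. Quinn eliminated.
Round 3: Noor 19, Maya 13, Alice 16. Maya eliminated.
Round 4: Noor 19, Alice 29. Alice has a majority (≥25).

Alice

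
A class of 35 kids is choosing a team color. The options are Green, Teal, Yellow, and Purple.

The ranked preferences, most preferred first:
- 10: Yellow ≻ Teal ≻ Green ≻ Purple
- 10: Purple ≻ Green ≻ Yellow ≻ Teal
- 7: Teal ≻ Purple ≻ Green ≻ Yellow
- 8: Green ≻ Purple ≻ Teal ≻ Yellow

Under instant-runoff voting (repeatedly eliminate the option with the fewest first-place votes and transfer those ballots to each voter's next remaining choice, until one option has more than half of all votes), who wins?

Purple

Round 1: Green 8, Teal 7, Yellow 10, Purple 10. Teal eliminated.
Round 2: Green 8, Yellow 10, Purple 17. Green eliminated.
Round 3: Yellow 10, Purple 25. Purple has a majority (≥18).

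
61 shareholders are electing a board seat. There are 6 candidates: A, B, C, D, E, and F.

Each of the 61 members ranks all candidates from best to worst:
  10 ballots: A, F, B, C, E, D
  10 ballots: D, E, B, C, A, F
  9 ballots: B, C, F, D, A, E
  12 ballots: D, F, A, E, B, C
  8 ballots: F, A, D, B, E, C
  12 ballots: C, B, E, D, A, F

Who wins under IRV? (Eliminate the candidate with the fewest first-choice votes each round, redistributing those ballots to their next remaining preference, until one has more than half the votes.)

Round 1: A 10, B 9, C 12, D 22, E 0, F 8. E eliminated.
Round 2: A 10, B 9, C 12, D 22, F 8. F eliminated.
Round 3: A 18, B 9, C 12, D 22. B eliminated.
Round 4: A 18, C 21, D 22. A eliminated.
Round 5: C 31, D 30. C has a majority (≥31).

C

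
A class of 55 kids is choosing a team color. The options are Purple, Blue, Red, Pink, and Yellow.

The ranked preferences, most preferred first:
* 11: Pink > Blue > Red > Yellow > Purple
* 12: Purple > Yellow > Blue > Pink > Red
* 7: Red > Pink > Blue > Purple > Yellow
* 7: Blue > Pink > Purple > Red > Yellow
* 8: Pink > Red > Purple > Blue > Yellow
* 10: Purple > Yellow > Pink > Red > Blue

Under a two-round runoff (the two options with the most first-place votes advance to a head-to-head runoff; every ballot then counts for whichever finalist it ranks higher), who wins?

Round 1 first-place votes: Purple 22, Blue 7, Red 7, Pink 19, Yellow 0. Purple and Pink advance.
Runoff: Purple is ranked above Pink on 22 ballots, Pink above Purple on 33.

Pink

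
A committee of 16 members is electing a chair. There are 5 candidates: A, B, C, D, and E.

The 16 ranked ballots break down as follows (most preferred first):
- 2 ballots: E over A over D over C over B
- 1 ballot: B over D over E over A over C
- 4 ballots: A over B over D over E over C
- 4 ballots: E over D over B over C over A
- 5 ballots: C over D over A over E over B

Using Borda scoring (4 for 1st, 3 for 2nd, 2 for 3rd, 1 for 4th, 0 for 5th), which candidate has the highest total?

A: 2×3 + 1×1 + 4×4 + 4×0 + 5×2 = 33
B: 2×0 + 1×4 + 4×3 + 4×2 + 5×0 = 24
C: 2×1 + 1×0 + 4×0 + 4×1 + 5×4 = 26
D: 2×2 + 1×3 + 4×2 + 4×3 + 5×3 = 42
E: 2×4 + 1×2 + 4×1 + 4×4 + 5×1 = 35

D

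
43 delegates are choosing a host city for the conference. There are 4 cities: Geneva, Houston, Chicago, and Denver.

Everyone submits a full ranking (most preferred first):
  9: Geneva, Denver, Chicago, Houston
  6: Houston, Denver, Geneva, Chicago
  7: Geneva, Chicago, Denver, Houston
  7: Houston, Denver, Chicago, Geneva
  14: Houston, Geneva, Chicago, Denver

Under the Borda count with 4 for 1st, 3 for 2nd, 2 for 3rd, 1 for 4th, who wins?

Geneva

Geneva: 9×4 + 6×2 + 7×4 + 7×1 + 14×3 = 125
Houston: 9×1 + 6×4 + 7×1 + 7×4 + 14×4 = 124
Chicago: 9×2 + 6×1 + 7×3 + 7×2 + 14×2 = 87
Denver: 9×3 + 6×3 + 7×2 + 7×3 + 14×1 = 94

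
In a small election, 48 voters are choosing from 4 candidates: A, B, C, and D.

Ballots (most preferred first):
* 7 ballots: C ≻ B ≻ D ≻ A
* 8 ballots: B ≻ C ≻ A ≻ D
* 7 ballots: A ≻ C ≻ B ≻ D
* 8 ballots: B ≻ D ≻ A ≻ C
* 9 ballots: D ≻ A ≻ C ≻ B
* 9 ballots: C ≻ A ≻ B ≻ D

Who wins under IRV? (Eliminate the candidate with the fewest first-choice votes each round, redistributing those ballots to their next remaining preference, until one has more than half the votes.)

C

Round 1: A 7, B 16, C 16, D 9. A eliminated.
Round 2: B 16, C 23, D 9. D eliminated.
Round 3: B 16, C 32. C has a majority (≥25).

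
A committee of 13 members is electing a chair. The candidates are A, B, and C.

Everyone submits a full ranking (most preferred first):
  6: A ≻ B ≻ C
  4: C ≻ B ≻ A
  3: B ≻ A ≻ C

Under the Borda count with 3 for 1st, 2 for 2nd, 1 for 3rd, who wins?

B

A: 6×3 + 4×1 + 3×2 = 28
B: 6×2 + 4×2 + 3×3 = 29
C: 6×1 + 4×3 + 3×1 = 21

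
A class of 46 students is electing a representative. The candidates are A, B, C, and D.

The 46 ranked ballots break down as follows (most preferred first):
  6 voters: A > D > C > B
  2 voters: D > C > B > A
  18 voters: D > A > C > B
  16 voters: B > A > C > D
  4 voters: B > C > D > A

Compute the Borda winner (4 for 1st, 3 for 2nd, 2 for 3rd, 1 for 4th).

A

A: 6×4 + 2×1 + 18×3 + 16×3 + 4×1 = 132
B: 6×1 + 2×2 + 18×1 + 16×4 + 4×4 = 108
C: 6×2 + 2×3 + 18×2 + 16×2 + 4×3 = 98
D: 6×3 + 2×4 + 18×4 + 16×1 + 4×2 = 122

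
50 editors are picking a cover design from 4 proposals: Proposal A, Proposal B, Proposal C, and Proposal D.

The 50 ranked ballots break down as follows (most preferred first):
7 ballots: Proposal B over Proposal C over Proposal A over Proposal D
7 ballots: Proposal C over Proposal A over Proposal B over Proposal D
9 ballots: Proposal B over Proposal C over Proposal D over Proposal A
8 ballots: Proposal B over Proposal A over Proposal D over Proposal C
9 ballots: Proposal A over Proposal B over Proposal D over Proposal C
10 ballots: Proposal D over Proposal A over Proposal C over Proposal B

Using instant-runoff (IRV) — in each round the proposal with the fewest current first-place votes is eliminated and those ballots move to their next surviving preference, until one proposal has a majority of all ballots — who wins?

Proposal A

Round 1: Proposal A 9, Proposal B 24, Proposal C 7, Proposal D 10. Proposal C eliminated.
Round 2: Proposal A 16, Proposal B 24, Proposal D 10. Proposal D eliminated.
Round 3: Proposal A 26, Proposal B 24. Proposal A has a majority (≥26).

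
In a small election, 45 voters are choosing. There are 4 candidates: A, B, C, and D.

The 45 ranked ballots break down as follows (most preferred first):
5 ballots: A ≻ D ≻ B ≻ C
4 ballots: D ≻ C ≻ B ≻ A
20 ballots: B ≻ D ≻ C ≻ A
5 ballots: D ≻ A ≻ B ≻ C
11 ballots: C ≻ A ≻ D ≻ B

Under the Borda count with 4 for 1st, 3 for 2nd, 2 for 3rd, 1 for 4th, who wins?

A: 5×4 + 4×1 + 20×1 + 5×3 + 11×3 = 92
B: 5×2 + 4×2 + 20×4 + 5×2 + 11×1 = 119
C: 5×1 + 4×3 + 20×2 + 5×1 + 11×4 = 106
D: 5×3 + 4×4 + 20×3 + 5×4 + 11×2 = 133

D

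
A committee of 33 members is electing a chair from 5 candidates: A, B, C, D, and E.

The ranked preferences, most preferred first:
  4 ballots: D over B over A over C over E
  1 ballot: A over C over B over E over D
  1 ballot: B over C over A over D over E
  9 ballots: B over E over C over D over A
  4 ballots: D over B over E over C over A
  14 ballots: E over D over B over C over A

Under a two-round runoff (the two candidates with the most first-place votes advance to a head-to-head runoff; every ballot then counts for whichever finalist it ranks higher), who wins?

Round 1 first-place votes: A 1, B 10, C 0, D 8, E 14. E and B advance.
Runoff: E is ranked above B on 14 ballots, B above E on 19.

B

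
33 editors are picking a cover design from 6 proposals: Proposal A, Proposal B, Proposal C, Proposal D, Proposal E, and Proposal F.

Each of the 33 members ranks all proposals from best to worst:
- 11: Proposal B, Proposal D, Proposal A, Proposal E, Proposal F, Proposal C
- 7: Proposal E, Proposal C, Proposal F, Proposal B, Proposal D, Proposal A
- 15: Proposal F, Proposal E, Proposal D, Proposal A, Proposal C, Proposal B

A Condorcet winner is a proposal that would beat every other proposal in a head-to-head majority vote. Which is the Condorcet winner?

Proposal E

Proposal E vs Proposal A: 22–11
Proposal E vs Proposal B: 22–11
Proposal E vs Proposal C: 33–0
Proposal E vs Proposal D: 22–11
Proposal E vs Proposal F: 18–15
Proposal E beats every other proposal.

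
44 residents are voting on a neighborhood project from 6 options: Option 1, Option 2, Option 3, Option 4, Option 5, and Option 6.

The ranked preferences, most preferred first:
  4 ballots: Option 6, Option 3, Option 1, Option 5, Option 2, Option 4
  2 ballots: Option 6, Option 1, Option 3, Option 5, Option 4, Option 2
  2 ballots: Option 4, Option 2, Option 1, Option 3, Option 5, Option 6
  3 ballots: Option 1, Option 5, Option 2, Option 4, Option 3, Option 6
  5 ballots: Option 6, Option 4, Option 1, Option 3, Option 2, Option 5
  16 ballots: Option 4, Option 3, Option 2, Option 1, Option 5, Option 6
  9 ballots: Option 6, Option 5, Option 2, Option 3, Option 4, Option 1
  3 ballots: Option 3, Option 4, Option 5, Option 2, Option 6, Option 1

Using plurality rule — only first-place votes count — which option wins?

Option 6

First-place votes: Option 1 3, Option 2 0, Option 3 3, Option 4 18, Option 5 0, Option 6 20.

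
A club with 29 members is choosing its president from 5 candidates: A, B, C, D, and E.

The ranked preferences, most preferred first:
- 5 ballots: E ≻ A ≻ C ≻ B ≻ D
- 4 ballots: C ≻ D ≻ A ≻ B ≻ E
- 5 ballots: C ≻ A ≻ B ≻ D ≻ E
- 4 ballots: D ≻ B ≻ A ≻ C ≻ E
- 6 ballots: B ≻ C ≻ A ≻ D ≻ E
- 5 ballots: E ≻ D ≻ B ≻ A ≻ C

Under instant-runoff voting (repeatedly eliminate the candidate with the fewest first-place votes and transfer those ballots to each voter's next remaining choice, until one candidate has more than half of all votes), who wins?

Round 1: A 0, B 6, C 9, D 4, E 10. A eliminated.
Round 2: B 6, C 9, D 4, E 10. D eliminated.
Round 3: B 10, C 9, E 10. C eliminated.
Round 4: B 19, E 10. B has a majority (≥15).

B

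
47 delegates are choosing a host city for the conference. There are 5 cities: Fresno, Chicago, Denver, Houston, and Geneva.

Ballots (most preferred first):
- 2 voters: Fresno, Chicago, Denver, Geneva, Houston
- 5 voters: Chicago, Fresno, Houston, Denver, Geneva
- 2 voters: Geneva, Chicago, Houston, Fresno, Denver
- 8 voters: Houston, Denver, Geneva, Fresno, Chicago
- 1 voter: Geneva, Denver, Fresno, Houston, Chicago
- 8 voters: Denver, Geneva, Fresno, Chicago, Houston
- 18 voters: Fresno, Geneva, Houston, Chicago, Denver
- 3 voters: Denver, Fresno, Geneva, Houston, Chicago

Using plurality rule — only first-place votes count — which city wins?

First-place votes: Fresno 20, Chicago 5, Denver 11, Houston 8, Geneva 3.

Fresno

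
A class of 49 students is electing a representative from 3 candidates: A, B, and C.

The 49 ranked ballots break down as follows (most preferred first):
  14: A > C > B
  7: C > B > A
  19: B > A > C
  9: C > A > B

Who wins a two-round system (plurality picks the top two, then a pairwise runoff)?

Round 1 first-place votes: A 14, B 19, C 16. B and C advance.
Runoff: B is ranked above C on 19 ballots, C above B on 30.

C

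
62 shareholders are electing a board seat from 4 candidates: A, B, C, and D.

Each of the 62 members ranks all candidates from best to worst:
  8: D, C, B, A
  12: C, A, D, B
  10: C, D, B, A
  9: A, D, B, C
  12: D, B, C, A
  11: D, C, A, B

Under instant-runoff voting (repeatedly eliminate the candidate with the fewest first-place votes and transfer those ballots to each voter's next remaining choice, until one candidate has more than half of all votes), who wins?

D

Round 1: A 9, B 0, C 22, D 31. B eliminated.
Round 2: A 9, C 22, D 31. A eliminated.
Round 3: C 22, D 40. D has a majority (≥32).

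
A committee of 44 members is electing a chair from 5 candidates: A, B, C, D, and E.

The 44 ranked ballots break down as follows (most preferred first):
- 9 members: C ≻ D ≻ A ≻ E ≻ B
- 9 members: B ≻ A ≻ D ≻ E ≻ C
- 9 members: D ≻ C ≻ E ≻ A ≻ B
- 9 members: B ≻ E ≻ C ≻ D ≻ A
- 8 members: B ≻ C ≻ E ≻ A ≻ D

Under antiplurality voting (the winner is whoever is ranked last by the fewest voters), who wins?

Last-place votes: A 9, B 18, C 9, D 8, E 0.

E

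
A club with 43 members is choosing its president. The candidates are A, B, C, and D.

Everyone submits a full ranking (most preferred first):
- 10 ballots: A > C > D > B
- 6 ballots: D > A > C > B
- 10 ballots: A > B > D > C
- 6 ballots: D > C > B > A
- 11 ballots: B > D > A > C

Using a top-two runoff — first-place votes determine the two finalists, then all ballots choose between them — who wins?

Round 1 first-place votes: A 20, B 11, C 0, D 12. A and D advance.
Runoff: A is ranked above D on 20 ballots, D above A on 23.

D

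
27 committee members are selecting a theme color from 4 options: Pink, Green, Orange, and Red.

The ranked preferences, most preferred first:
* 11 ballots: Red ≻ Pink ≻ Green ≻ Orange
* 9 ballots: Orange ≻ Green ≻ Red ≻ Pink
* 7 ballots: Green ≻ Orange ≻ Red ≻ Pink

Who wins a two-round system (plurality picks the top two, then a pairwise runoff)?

Round 1 first-place votes: Pink 0, Green 7, Orange 9, Red 11. Red and Orange advance.
Runoff: Red is ranked above Orange on 11 ballots, Orange above Red on 16.

Orange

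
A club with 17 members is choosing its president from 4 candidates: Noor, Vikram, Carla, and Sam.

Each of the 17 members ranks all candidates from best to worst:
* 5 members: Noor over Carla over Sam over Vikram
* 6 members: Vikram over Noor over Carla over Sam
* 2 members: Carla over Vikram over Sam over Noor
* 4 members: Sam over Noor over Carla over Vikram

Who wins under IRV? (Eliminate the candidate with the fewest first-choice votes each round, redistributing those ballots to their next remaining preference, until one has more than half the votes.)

Round 1: Noor 5, Vikram 6, Carla 2, Sam 4. Carla eliminated.
Round 2: Noor 5, Vikram 8, Sam 4. Sam eliminated.
Round 3: Noor 9, Vikram 8. Noor has a majority (≥9).

Noor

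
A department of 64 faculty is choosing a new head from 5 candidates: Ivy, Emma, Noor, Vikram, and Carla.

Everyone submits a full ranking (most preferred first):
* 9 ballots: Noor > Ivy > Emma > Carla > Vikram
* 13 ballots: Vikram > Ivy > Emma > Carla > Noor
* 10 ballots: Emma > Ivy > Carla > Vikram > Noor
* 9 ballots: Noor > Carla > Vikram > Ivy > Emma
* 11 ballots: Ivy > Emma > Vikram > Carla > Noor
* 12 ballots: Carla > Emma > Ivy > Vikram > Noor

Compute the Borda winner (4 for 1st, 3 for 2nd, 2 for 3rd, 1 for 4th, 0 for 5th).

Ivy: 9×3 + 13×3 + 10×3 + 9×1 + 11×4 + 12×2 = 173
Emma: 9×2 + 13×2 + 10×4 + 9×0 + 11×3 + 12×3 = 153
Noor: 9×4 + 13×0 + 10×0 + 9×4 + 11×0 + 12×0 = 72
Vikram: 9×0 + 13×4 + 10×1 + 9×2 + 11×2 + 12×1 = 114
Carla: 9×1 + 13×1 + 10×2 + 9×3 + 11×1 + 12×4 = 128

Ivy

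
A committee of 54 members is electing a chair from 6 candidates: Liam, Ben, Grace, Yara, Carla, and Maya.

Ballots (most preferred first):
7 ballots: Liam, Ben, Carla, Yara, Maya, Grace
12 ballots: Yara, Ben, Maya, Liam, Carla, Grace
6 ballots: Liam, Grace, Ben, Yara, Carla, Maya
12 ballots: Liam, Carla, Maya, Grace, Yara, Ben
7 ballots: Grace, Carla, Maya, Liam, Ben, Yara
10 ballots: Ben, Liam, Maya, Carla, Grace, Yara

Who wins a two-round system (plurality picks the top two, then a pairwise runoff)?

Liam

Round 1 first-place votes: Liam 25, Ben 10, Grace 7, Yara 12, Carla 0, Maya 0. Liam and Yara advance.
Runoff: Liam is ranked above Yara on 42 ballots, Yara above Liam on 12.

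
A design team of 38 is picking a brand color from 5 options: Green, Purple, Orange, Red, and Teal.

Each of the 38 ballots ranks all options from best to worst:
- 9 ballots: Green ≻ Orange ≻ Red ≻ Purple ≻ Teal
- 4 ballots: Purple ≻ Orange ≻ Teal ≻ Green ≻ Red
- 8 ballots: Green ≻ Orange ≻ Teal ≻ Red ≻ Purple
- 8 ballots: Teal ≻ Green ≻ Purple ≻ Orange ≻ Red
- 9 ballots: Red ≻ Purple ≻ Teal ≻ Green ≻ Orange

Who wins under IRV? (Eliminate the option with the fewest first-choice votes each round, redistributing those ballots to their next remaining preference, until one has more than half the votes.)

Round 1: Green 17, Purple 4, Orange 0, Red 9, Teal 8. Orange eliminated.
Round 2: Green 17, Purple 4, Red 9, Teal 8. Purple eliminated.
Round 3: Green 17, Red 9, Teal 12. Red eliminated.
Round 4: Green 17, Teal 21. Teal has a majority (≥20).

Teal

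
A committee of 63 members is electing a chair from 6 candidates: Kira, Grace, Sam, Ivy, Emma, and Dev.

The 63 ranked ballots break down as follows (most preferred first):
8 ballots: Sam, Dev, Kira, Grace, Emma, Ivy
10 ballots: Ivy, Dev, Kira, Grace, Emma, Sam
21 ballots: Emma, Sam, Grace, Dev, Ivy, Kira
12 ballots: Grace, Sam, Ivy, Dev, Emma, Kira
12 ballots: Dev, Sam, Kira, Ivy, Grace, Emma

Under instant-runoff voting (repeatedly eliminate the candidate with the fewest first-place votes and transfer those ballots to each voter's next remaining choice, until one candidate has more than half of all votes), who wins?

Round 1: Kira 0, Grace 12, Sam 8, Ivy 10, Emma 21, Dev 12. Kira eliminated.
Round 2: Grace 12, Sam 8, Ivy 10, Emma 21, Dev 12. Sam eliminated.
Round 3: Grace 12, Ivy 10, Emma 21, Dev 20. Ivy eliminated.
Round 4: Grace 12, Emma 21, Dev 30. Grace eliminated.
Round 5: Emma 21, Dev 42. Dev has a majority (≥32).

Dev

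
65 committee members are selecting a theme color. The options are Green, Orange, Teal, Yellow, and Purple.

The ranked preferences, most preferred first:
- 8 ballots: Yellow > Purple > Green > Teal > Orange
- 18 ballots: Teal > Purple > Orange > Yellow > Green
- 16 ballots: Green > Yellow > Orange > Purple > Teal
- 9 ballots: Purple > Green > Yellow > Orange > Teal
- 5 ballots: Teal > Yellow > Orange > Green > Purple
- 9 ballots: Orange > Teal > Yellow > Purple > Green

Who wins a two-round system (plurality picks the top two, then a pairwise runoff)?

Round 1 first-place votes: Green 16, Orange 9, Teal 23, Yellow 8, Purple 9. Teal and Green advance.
Runoff: Teal is ranked above Green on 32 ballots, Green above Teal on 33.

Green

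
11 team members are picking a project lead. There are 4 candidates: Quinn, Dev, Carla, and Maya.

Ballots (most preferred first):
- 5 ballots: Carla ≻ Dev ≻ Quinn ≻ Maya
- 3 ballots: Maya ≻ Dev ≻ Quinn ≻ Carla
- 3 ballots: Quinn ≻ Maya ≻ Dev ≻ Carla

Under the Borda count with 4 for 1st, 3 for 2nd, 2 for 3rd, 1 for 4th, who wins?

Quinn: 5×2 + 3×2 + 3×4 = 28
Dev: 5×3 + 3×3 + 3×2 = 30
Carla: 5×4 + 3×1 + 3×1 = 26
Maya: 5×1 + 3×4 + 3×3 = 26

Dev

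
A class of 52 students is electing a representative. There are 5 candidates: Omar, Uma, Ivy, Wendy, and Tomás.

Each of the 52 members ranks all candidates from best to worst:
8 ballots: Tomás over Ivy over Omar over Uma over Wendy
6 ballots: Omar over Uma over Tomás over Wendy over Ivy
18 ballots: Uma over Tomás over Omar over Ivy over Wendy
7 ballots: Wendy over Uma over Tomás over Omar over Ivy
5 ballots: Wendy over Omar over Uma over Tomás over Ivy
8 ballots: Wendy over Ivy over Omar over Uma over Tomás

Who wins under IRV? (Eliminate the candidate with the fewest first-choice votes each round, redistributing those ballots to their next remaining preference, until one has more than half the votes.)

Round 1: Omar 6, Uma 18, Ivy 0, Wendy 20, Tomás 8. Ivy eliminated.
Round 2: Omar 6, Uma 18, Wendy 20, Tomás 8. Omar eliminated.
Round 3: Uma 24, Wendy 20, Tomás 8. Tomás eliminated.
Round 4: Uma 32, Wendy 20. Uma has a majority (≥27).

Uma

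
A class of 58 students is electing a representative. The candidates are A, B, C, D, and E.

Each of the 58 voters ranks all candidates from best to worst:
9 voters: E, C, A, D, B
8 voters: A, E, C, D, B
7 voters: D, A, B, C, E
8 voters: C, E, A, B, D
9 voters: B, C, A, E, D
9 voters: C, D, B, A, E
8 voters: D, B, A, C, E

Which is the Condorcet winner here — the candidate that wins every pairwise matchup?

C

C vs A: 35–23
C vs B: 34–24
C vs D: 43–15
C vs E: 41–17
C beats every other candidate.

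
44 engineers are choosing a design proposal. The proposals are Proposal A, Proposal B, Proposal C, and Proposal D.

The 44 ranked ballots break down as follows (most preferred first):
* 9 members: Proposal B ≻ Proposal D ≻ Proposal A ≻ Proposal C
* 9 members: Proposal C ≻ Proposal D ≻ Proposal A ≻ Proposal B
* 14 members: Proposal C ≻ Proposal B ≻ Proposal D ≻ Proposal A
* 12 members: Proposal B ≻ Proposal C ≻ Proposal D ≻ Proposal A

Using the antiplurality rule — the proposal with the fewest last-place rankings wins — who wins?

Last-place votes: Proposal A 26, Proposal B 9, Proposal C 9, Proposal D 0.

Proposal D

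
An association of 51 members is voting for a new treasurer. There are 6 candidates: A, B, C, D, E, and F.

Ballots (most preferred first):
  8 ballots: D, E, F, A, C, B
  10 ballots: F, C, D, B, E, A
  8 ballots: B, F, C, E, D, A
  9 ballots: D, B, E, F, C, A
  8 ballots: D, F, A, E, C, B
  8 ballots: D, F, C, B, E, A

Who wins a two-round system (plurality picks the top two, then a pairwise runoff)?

Round 1 first-place votes: A 0, B 8, C 0, D 33, E 0, F 10. D and F advance.
Runoff: D is ranked above F on 33 ballots, F above D on 18.

D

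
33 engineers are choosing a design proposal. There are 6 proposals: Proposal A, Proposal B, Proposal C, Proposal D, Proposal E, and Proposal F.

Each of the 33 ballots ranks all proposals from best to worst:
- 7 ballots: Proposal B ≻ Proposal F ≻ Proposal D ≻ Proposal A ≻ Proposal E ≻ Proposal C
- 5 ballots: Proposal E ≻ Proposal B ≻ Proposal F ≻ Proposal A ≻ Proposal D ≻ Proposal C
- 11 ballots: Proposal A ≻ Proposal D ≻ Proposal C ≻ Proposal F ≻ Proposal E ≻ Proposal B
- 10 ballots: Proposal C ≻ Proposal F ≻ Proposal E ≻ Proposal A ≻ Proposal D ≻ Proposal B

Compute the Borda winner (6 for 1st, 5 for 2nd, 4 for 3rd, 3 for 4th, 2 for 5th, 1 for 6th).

Proposal A: 7×3 + 5×3 + 11×6 + 10×3 = 132
Proposal B: 7×6 + 5×5 + 11×1 + 10×1 = 88
Proposal C: 7×1 + 5×1 + 11×4 + 10×6 = 116
Proposal D: 7×4 + 5×2 + 11×5 + 10×2 = 113
Proposal E: 7×2 + 5×6 + 11×2 + 10×4 = 106
Proposal F: 7×5 + 5×4 + 11×3 + 10×5 = 138

Proposal F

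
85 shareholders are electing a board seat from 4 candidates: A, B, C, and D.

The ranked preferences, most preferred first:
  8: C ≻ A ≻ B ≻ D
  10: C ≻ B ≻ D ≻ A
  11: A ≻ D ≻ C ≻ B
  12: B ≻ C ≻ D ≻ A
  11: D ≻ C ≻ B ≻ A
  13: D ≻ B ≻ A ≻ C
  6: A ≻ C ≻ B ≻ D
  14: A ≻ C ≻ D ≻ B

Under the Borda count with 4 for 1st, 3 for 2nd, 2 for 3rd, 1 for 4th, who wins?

A: 8×3 + 10×1 + 11×4 + 12×1 + 11×1 + 13×2 + 6×4 + 14×4 = 207
B: 8×2 + 10×3 + 11×1 + 12×4 + 11×2 + 13×3 + 6×2 + 14×1 = 192
C: 8×4 + 10×4 + 11×2 + 12×3 + 11×3 + 13×1 + 6×3 + 14×3 = 236
D: 8×1 + 10×2 + 11×3 + 12×2 + 11×4 + 13×4 + 6×1 + 14×2 = 215

C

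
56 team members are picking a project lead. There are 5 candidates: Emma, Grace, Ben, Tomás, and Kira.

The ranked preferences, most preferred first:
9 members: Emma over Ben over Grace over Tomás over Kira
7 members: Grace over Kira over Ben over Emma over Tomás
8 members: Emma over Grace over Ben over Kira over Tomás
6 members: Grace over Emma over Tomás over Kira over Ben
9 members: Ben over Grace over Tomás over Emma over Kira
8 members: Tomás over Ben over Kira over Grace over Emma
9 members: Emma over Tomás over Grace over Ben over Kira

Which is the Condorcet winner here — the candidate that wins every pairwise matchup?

Grace

Grace vs Emma: 30–26
Grace vs Ben: 30–26
Grace vs Tomás: 39–17
Grace vs Kira: 48–8
Grace beats every other candidate.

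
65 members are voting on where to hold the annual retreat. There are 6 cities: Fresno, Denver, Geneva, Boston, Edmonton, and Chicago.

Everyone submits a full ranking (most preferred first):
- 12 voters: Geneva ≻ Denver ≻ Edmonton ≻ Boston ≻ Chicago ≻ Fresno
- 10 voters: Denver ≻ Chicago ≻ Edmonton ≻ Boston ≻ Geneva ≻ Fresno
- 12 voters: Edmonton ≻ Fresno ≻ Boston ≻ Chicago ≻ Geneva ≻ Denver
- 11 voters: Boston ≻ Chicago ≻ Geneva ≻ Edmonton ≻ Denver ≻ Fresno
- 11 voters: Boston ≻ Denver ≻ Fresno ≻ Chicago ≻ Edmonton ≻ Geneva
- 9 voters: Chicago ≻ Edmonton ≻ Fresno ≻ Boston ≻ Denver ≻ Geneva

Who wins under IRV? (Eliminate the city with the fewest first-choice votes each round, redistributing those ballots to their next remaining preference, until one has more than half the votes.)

Round 1: Fresno 0, Denver 10, Geneva 12, Boston 22, Edmonton 12, Chicago 9. Fresno eliminated.
Round 2: Denver 10, Geneva 12, Boston 22, Edmonton 12, Chicago 9. Chicago eliminated.
Round 3: Denver 10, Geneva 12, Boston 22, Edmonton 21. Denver eliminated.
Round 4: Geneva 12, Boston 22, Edmonton 31. Geneva eliminated.
Round 5: Boston 22, Edmonton 43. Edmonton has a majority (≥33).

Edmonton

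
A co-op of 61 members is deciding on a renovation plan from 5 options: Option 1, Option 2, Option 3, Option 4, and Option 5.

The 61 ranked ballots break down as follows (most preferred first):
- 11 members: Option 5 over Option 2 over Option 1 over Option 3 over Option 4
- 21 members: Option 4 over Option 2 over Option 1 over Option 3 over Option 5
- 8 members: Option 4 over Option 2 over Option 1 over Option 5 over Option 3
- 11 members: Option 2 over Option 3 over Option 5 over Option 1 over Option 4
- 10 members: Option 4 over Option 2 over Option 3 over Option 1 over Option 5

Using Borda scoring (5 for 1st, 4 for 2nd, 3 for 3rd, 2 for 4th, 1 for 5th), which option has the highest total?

Option 2

Option 1: 11×3 + 21×3 + 8×3 + 11×2 + 10×2 = 162
Option 2: 11×4 + 21×4 + 8×4 + 11×5 + 10×4 = 255
Option 3: 11×2 + 21×2 + 8×1 + 11×4 + 10×3 = 146
Option 4: 11×1 + 21×5 + 8×5 + 11×1 + 10×5 = 217
Option 5: 11×5 + 21×1 + 8×2 + 11×3 + 10×1 = 135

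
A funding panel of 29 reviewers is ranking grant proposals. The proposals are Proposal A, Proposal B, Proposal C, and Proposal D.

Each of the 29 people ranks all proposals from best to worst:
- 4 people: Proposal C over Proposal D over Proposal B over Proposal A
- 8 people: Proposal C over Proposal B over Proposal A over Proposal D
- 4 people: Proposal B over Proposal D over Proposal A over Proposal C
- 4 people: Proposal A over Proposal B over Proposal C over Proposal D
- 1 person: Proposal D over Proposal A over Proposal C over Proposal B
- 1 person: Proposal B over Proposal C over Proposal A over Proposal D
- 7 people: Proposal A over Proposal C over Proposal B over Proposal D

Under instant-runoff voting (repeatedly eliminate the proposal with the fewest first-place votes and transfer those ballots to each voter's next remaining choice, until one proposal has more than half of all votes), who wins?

Proposal A

Round 1: Proposal A 11, Proposal B 5, Proposal C 12, Proposal D 1. Proposal D eliminated.
Round 2: Proposal A 12, Proposal B 5, Proposal C 12. Proposal B eliminated.
Round 3: Proposal A 16, Proposal C 13. Proposal A has a majority (≥15).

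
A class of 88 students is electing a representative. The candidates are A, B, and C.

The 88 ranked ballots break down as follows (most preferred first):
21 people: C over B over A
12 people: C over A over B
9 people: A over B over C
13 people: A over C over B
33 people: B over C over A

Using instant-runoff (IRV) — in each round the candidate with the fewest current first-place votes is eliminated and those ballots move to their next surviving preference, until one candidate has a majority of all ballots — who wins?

C

Round 1: A 22, B 33, C 33. A eliminated.
Round 2: B 42, C 46. C has a majority (≥45).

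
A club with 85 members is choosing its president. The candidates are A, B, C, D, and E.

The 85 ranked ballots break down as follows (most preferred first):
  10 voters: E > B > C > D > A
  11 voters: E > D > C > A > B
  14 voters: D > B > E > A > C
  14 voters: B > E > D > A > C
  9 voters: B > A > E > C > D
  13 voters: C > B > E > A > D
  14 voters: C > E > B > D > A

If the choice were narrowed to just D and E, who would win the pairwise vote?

D is ranked above E on 14 ballots; E above D on 71.

E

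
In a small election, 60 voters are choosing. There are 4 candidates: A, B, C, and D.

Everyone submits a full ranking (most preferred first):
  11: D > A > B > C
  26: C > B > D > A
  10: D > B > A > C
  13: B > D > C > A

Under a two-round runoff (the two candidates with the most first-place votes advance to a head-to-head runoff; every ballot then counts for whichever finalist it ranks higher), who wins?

D

Round 1 first-place votes: A 0, B 13, C 26, D 21. C and D advance.
Runoff: C is ranked above D on 26 ballots, D above C on 34.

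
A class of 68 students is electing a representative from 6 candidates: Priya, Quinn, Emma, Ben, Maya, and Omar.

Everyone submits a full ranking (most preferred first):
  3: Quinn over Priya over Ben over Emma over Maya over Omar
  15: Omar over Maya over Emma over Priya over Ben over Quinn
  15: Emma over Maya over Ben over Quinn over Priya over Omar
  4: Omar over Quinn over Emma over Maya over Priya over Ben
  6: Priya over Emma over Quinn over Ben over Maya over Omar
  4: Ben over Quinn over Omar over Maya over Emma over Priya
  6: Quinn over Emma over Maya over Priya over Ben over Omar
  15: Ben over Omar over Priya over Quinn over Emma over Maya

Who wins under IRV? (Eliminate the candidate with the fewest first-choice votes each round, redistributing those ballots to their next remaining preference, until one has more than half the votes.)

Emma

Round 1: Priya 6, Quinn 9, Emma 15, Ben 19, Maya 0, Omar 19. Maya eliminated.
Round 2: Priya 6, Quinn 9, Emma 15, Ben 19, Omar 19. Priya eliminated.
Round 3: Quinn 9, Emma 21, Ben 19, Omar 19. Quinn eliminated.
Round 4: Emma 27, Ben 22, Omar 19. Omar eliminated.
Round 5: Emma 46, Ben 22. Emma has a majority (≥35).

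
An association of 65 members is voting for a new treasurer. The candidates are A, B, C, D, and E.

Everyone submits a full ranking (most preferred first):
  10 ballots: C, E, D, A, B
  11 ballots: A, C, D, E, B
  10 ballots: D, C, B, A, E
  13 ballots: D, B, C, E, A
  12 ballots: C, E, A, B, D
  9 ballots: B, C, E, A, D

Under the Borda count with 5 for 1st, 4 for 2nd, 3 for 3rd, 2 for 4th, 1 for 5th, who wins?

C

A: 10×2 + 11×5 + 10×2 + 13×1 + 12×3 + 9×2 = 162
B: 10×1 + 11×1 + 10×3 + 13×4 + 12×2 + 9×5 = 172
C: 10×5 + 11×4 + 10×4 + 13×3 + 12×5 + 9×4 = 269
D: 10×3 + 11×3 + 10×5 + 13×5 + 12×1 + 9×1 = 199
E: 10×4 + 11×2 + 10×1 + 13×2 + 12×4 + 9×3 = 173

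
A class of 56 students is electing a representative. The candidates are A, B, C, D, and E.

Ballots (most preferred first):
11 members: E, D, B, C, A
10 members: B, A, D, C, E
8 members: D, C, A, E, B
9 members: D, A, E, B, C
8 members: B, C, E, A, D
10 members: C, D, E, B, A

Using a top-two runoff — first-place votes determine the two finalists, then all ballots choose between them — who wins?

Round 1 first-place votes: A 0, B 18, C 10, D 17, E 11. B and D advance.
Runoff: B is ranked above D on 18 ballots, D above B on 38.

D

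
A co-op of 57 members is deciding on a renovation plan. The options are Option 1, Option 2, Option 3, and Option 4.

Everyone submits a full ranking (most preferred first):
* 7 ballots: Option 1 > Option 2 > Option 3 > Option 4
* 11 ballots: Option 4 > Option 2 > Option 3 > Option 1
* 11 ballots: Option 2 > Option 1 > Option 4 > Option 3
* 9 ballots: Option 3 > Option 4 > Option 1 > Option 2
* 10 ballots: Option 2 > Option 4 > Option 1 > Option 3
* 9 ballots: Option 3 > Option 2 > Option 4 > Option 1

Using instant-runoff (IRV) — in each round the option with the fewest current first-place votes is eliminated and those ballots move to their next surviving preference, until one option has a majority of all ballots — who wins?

Round 1: Option 1 7, Option 2 21, Option 3 18, Option 4 11. Option 1 eliminated.
Round 2: Option 2 28, Option 3 18, Option 4 11. Option 4 eliminated.
Round 3: Option 2 39, Option 3 18. Option 2 has a majority (≥29).

Option 2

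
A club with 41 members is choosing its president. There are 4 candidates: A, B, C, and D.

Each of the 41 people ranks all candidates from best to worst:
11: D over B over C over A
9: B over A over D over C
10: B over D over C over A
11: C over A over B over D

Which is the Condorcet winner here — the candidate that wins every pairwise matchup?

B vs A: 30–11
B vs C: 30–11
B vs D: 30–11
B beats every other candidate.

B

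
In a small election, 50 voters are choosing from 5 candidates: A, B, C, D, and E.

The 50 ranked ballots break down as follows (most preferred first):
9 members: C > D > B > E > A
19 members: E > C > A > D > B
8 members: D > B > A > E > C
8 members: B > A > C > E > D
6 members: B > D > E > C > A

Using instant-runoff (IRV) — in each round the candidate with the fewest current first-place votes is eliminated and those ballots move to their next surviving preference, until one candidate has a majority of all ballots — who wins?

Round 1: A 0, B 14, C 9, D 8, E 19. A eliminated.
Round 2: B 14, C 9, D 8, E 19. D eliminated.
Round 3: B 22, C 9, E 19. C eliminated.
Round 4: B 31, E 19. B has a majority (≥26).

B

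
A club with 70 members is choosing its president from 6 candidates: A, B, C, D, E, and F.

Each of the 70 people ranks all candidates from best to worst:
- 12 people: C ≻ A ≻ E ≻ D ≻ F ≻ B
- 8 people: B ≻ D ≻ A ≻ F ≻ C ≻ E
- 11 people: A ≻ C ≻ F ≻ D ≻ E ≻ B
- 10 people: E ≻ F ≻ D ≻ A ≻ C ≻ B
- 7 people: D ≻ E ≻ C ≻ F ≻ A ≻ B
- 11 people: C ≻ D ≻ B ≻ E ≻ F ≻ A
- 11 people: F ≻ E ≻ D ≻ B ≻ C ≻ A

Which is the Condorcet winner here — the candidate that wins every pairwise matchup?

D

D vs A: 47–23
D vs B: 62–8
D vs C: 36–34
D vs E: 37–33
D vs F: 38–32
D beats every other candidate.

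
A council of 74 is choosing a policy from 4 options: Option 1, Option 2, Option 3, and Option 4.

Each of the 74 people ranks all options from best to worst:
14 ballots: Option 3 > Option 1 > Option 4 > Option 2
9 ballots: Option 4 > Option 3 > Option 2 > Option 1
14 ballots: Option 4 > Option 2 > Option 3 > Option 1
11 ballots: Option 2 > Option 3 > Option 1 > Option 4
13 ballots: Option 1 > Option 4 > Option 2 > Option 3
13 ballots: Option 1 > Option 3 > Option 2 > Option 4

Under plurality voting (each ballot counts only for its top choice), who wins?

Option 1

First-place votes: Option 1 26, Option 2 11, Option 3 14, Option 4 23.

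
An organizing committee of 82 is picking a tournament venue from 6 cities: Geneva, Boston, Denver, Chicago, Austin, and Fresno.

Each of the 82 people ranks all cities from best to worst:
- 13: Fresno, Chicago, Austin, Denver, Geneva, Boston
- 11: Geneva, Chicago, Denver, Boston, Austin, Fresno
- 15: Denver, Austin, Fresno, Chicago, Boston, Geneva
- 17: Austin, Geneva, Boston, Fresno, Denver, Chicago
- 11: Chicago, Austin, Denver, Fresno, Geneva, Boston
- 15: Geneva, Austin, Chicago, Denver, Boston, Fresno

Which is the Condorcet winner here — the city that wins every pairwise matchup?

Austin

Austin vs Geneva: 56–26
Austin vs Boston: 71–11
Austin vs Denver: 56–26
Austin vs Chicago: 47–35
Austin vs Fresno: 69–13
Austin beats every other city.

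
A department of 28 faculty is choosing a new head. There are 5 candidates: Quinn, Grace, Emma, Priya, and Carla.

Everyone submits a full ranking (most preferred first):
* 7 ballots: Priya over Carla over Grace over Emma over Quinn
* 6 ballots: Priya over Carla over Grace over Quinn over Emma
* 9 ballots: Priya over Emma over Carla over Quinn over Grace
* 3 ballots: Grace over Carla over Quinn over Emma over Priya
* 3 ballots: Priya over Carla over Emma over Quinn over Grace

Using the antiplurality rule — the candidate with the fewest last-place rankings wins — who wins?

Carla

Last-place votes: Quinn 7, Grace 12, Emma 6, Priya 3, Carla 0.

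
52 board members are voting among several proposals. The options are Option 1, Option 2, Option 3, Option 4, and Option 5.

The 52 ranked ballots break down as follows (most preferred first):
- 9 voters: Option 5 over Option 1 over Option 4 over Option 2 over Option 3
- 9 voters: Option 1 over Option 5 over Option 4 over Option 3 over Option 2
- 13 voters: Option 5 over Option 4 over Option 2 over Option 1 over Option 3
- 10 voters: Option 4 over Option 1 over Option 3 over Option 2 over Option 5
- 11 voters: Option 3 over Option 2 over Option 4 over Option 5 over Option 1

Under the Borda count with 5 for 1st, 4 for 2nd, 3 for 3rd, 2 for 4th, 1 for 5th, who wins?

Option 1: 9×4 + 9×5 + 13×2 + 10×4 + 11×1 = 158
Option 2: 9×2 + 9×1 + 13×3 + 10×2 + 11×4 = 130
Option 3: 9×1 + 9×2 + 13×1 + 10×3 + 11×5 = 125
Option 4: 9×3 + 9×3 + 13×4 + 10×5 + 11×3 = 189
Option 5: 9×5 + 9×4 + 13×5 + 10×1 + 11×2 = 178

Option 4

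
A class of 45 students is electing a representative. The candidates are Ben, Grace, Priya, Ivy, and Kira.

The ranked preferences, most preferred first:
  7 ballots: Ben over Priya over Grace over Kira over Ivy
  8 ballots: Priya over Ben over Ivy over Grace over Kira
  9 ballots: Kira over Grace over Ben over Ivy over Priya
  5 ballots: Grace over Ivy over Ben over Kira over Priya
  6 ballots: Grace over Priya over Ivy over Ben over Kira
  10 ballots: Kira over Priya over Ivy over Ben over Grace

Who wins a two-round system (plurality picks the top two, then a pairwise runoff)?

Grace

Round 1 first-place votes: Ben 7, Grace 11, Priya 8, Ivy 0, Kira 19. Kira and Grace advance.
Runoff: Kira is ranked above Grace on 19 ballots, Grace above Kira on 26.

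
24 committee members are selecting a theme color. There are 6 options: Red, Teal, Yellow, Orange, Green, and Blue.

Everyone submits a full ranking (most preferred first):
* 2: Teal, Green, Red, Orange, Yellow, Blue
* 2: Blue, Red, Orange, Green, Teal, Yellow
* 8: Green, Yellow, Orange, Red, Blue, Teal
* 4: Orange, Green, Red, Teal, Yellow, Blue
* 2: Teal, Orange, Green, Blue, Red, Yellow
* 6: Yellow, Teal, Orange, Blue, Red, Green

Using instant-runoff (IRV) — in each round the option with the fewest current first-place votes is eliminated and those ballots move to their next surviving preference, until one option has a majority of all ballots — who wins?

Round 1: Red 0, Teal 4, Yellow 6, Orange 4, Green 8, Blue 2. Red eliminated.
Round 2: Teal 4, Yellow 6, Orange 4, Green 8, Blue 2. Blue eliminated.
Round 3: Teal 4, Yellow 6, Orange 6, Green 8. Teal eliminated.
Round 4: Yellow 6, Orange 8, Green 10. Yellow eliminated.
Round 5: Orange 14, Green 10. Orange has a majority (≥13).

Orange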